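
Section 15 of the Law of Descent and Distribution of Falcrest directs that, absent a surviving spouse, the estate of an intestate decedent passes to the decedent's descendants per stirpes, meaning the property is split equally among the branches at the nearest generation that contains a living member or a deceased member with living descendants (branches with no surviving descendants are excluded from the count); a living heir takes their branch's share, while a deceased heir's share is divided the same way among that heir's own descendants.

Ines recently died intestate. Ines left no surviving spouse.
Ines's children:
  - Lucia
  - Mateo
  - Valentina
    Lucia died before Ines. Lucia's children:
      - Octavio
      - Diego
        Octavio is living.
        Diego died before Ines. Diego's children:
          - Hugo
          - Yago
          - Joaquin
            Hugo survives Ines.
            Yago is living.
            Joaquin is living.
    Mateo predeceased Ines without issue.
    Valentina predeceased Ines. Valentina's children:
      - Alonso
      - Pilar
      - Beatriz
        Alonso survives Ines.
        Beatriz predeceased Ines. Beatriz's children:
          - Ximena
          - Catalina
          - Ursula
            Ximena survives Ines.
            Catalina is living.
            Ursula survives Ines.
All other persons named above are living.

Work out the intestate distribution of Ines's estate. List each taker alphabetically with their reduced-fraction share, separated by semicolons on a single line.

There is no surviving spouse, so the entire estate passes to Ines's descendants per stirpes.
Mateo left no surviving issue, so that branch lapses and is disregarded.
The estate is divided into 2 equal shares of 1/2 among Lucia, Valentina.
Lucia predeceased; the 1/2 allotted to Lucia's branch passes to Lucia's issue by representation.
The 1/2 is divided into 2 equal shares of 1/4 among Octavio, Diego.
Octavio is living and takes 1/4.
Diego predeceased; the 1/4 allotted to Diego's branch passes to Diego's issue by representation.
The 1/4 is divided into 3 equal shares of 1/12 among Hugo, Yago, Joaquin.
Hugo is living and takes 1/12.
Yago is living and takes 1/12.
Joaquin is living and takes 1/12.
Valentina predeceased; the 1/2 allotted to Valentina's branch passes to Valentina's issue by representation.
The 1/2 is divided into 3 equal shares of 1/6 among Alonso, Pilar, Beatriz.
Alonso is living and takes 1/6.
Pilar is living and takes 1/6.
Beatriz predeceased; the 1/6 allotted to Beatriz's branch passes to Beatriz's issue by representation.
The 1/6 is divided into 3 equal shares of 1/18 among Ximena, Catalina, Ursula.
Ximena is living and takes 1/18.
Catalina is living and takes 1/18.
Ursula is living and takes 1/18.

Alonso 1/6; Catalina 1/18; Hugo 1/12; Joaquin 1/12; Octavio 1/4; Pilar 1/6; Ursula 1/18; Ximena 1/18; Yago 1/12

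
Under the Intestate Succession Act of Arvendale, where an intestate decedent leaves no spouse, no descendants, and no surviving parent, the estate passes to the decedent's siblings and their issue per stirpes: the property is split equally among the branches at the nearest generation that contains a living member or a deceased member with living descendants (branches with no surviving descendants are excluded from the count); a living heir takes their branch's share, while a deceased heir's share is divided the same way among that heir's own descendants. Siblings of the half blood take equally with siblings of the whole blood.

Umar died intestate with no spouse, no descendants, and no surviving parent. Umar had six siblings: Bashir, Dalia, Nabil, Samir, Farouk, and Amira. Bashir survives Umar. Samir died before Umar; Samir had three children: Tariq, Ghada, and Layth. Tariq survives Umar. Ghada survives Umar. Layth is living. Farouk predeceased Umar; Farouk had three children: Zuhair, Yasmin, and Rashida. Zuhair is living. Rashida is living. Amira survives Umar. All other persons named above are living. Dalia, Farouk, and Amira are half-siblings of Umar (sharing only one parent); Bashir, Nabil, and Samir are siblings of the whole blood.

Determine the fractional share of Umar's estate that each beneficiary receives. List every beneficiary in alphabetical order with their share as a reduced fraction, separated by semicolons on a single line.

Amira 1/6; Bashir 1/6; Dalia 1/6; Ghada 1/18; Layth 1/18; Nabil 1/6; Rashida 1/18; Tariq 1/18; Yasmin 1/18; Zuhair 1/18

No spouse, descendants, or parent survives, so the estate passes to Umar's siblings per stirpes.
Half-blood and whole-blood siblings take equally under the stated rule.
The estate is divided into 6 equal shares of 1/6 among Bashir, Dalia, Nabil, Samir, Farouk, Amira.
Bashir is living and takes 1/6.
Dalia is living and takes 1/6.
Nabil is living and takes 1/6.
Samir predeceased; the 1/6 allotted to Samir's branch passes to Samir's issue by representation.
The 1/6 is divided into 3 equal shares of 1/18 among Tariq, Ghada, Layth.
Tariq is living and takes 1/18.
Ghada is living and takes 1/18.
Layth is living and takes 1/18.
Farouk predeceased; the 1/6 allotted to Farouk's branch passes to Farouk's issue by representation.
The 1/6 is divided into 3 equal shares of 1/18 among Zuhair, Yasmin, Rashida.
Zuhair is living and takes 1/18.
Yasmin is living and takes 1/18.
Rashida is living and takes 1/18.
Amira is living and takes 1/6.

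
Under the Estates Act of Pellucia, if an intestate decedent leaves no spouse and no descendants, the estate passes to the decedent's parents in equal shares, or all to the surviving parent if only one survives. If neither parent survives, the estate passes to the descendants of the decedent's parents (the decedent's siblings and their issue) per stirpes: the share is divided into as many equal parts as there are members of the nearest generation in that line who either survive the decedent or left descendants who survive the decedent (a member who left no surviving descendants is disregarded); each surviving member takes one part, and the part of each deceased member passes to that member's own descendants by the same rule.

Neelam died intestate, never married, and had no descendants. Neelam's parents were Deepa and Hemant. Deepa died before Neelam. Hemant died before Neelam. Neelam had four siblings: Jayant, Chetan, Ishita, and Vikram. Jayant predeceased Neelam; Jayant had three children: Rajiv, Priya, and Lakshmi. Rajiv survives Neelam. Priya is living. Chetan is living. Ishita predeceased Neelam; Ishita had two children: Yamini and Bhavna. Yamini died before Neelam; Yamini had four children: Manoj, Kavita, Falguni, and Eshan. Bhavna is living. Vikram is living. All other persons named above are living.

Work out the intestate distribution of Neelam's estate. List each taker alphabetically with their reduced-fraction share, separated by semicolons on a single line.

Bhavna 1/8; Chetan 1/4; Eshan 1/32; Falguni 1/32; Kavita 1/32; Lakshmi 1/12; Manoj 1/32; Priya 1/12; Rajiv 1/12; Vikram 1/4

Neither parent survives and there are no descendants, so the estate passes to Neelam's siblings and their issue per stirpes.
The estate is divided into 4 equal shares of 1/4 among Jayant, Chetan, Ishita, Vikram.
Jayant predeceased; the 1/4 allotted to Jayant's branch passes to Jayant's issue by representation.
The 1/4 is divided into 3 equal shares of 1/12 among Rajiv, Priya, Lakshmi.
Rajiv is living and takes 1/12.
Priya is living and takes 1/12.
Lakshmi is living and takes 1/12.
Chetan is living and takes 1/4.
Ishita predeceased; the 1/4 allotted to Ishita's branch passes to Ishita's issue by representation.
The 1/4 is divided into 2 equal shares of 1/8 among Yamini, Bhavna.
Yamini predeceased; the 1/8 allotted to Yamini's branch passes to Yamini's issue by representation.
The 1/8 is divided into 4 equal shares of 1/32 among Manoj, Kavita, Falguni, Eshan.
Manoj is living and takes 1/32.
Kavita is living and takes 1/32.
Falguni is living and takes 1/32.
Eshan is living and takes 1/32.
Bhavna is living and takes 1/8.
Vikram is living and takes 1/4.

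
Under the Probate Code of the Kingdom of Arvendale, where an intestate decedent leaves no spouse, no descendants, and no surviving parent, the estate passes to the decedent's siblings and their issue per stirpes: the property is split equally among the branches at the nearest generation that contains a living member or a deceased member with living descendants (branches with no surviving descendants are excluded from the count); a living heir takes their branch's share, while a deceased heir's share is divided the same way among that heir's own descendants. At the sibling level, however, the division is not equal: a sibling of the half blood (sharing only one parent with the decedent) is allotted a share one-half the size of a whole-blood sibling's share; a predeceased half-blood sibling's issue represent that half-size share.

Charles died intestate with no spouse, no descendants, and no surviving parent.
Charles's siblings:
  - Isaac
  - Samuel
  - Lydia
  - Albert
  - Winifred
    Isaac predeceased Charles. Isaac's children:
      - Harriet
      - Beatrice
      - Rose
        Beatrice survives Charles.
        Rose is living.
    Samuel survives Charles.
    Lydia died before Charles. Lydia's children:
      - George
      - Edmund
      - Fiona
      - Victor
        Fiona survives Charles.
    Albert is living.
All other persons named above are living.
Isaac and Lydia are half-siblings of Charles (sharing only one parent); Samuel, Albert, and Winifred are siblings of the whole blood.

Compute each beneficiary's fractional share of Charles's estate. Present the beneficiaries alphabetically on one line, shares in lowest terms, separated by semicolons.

Albert 1/4; Beatrice 1/24; Edmund 1/32; Fiona 1/32; George 1/32; Harriet 1/24; Rose 1/24; Samuel 1/4; Victor 1/32; Winifred 1/4

No spouse, descendants, or parent survives, so the estate passes to Charles's siblings per stirpes.
Half-blood siblings count for one-half the weight of whole-blood siblings at the initial division.
Dividing 1 in proportion to weights (total weight 4): Isaac (weight 1/2) → 1/8; Samuel (weight 1) → 1/4; Lydia (weight 1/2) → 1/8; Albert (weight 1) → 1/4; Winifred (weight 1) → 1/4.
Isaac predeceased; the 1/8 allotted to Isaac's branch passes to Isaac's issue by representation.
The 1/8 is divided into 3 equal shares of 1/24 among Harriet, Beatrice, Rose.
Harriet is living and takes 1/24.
Beatrice is living and takes 1/24.
Rose is living and takes 1/24.
Samuel is living and takes 1/4.
Lydia predeceased; the 1/8 allotted to Lydia's branch passes to Lydia's issue by representation.
The 1/8 is divided into 4 equal shares of 1/32 among George, Edmund, Fiona, Victor.
George is living and takes 1/32.
Edmund is living and takes 1/32.
Fiona is living and takes 1/32.
Victor is living and takes 1/32.
Albert is living and takes 1/4.
Winifred is living and takes 1/4.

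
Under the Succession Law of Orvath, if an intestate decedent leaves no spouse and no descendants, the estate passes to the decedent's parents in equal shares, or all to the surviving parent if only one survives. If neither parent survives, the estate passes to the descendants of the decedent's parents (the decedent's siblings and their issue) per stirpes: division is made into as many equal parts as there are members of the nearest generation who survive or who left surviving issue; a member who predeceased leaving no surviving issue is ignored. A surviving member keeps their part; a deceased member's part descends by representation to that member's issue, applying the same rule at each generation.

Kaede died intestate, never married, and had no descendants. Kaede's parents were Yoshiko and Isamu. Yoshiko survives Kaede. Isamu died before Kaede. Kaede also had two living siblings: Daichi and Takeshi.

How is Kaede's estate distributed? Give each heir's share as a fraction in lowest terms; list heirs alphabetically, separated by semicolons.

Yoshiko 1

Only one parent, Yoshiko, survives, so Yoshiko takes the entire estate. The siblings take nothing because a surviving parent has priority.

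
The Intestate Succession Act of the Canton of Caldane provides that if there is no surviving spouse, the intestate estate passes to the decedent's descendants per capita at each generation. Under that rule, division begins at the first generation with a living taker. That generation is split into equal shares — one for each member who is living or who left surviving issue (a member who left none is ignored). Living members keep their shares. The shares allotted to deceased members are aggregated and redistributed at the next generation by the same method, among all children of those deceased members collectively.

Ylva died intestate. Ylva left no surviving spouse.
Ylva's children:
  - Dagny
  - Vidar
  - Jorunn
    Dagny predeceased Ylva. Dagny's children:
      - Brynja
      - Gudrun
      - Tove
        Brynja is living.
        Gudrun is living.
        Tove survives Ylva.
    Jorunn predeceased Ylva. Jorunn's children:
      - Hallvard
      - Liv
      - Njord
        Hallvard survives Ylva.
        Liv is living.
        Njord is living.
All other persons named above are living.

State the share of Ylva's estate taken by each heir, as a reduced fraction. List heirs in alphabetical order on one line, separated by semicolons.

There is no surviving spouse, so the entire estate passes to Ylva's descendants per capita at each generation.
At generation 1 (Dagny, Vidar, Jorunn) there are 3 shares of (1)/3 = 1/3 each.
Living: Vidar — each takes 1/3.
Deceased: Dagny and Jorunn. Their combined 2/3 is pooled and carried to generation 2.
At generation 2 (Brynja, Gudrun, Tove, Hallvard, Liv, Njord) there are 6 shares of (2/3)/6 = 1/9 each.
Living: Brynja, Gudrun, Tove, Hallvard, Liv, and Njord — each takes 1/9.

Brynja 1/9; Gudrun 1/9; Hallvard 1/9; Liv 1/9; Njord 1/9; Tove 1/9; Vidar 1/3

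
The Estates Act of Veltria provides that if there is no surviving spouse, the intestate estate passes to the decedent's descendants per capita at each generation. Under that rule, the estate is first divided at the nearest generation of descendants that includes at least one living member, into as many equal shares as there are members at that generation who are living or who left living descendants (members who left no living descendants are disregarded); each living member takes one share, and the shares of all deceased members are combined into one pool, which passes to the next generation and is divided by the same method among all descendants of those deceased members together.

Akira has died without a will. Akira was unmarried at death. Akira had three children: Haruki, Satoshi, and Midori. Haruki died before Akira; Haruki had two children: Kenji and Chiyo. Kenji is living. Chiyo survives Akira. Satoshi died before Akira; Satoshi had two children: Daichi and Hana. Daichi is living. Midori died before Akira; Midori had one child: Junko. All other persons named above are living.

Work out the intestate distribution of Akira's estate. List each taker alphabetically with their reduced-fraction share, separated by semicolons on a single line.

Chiyo 1/5; Daichi 1/5; Hana 1/5; Junko 1/5; Kenji 1/5

There is no surviving spouse, so the entire estate passes to Akira's descendants per capita at each generation.
No one at generation 1 (Haruki, Satoshi, Midori) is living; moving to the next generation.
At generation 2 (Kenji, Chiyo, Daichi, Hana, Junko) there are 5 shares of (1)/5 = 1/5 each.
Living: Kenji, Chiyo, Daichi, Hana, and Junko — each takes 1/5.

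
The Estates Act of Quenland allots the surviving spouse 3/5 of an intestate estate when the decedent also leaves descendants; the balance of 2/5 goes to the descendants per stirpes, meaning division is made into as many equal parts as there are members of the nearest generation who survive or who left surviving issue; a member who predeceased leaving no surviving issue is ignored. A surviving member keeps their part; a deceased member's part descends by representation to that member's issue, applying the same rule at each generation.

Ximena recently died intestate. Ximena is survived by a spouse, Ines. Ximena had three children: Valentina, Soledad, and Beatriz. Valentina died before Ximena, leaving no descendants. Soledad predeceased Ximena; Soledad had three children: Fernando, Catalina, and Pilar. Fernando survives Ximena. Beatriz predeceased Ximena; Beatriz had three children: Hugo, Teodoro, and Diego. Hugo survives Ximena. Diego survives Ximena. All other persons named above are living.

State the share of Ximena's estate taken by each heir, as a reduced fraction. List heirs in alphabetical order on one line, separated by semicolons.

Ines, as surviving spouse, takes 3/5.
The remaining 2/5 passes to Ximena's descendants per stirpes.
Valentina left no surviving issue, so that branch lapses and is disregarded.
The 2/5 is divided into 2 equal shares of 1/5 among Soledad, Beatriz.
Soledad predeceased; the 1/5 allotted to Soledad's branch passes to Soledad's issue by representation.
The 1/5 is divided into 3 equal shares of 1/15 among Fernando, Catalina, Pilar.
Fernando is living and takes 1/15.
Catalina is living and takes 1/15.
Pilar is living and takes 1/15.
Beatriz predeceased; the 1/5 allotted to Beatriz's branch passes to Beatriz's issue by representation.
The 1/5 is divided into 3 equal shares of 1/15 among Hugo, Teodoro, Diego.
Hugo is living and takes 1/15.
Teodoro is living and takes 1/15.
Diego is living and takes 1/15.

Catalina 1/15; Diego 1/15; Fernando 1/15; Hugo 1/15; Ines 3/5; Pilar 1/15; Teodoro 1/15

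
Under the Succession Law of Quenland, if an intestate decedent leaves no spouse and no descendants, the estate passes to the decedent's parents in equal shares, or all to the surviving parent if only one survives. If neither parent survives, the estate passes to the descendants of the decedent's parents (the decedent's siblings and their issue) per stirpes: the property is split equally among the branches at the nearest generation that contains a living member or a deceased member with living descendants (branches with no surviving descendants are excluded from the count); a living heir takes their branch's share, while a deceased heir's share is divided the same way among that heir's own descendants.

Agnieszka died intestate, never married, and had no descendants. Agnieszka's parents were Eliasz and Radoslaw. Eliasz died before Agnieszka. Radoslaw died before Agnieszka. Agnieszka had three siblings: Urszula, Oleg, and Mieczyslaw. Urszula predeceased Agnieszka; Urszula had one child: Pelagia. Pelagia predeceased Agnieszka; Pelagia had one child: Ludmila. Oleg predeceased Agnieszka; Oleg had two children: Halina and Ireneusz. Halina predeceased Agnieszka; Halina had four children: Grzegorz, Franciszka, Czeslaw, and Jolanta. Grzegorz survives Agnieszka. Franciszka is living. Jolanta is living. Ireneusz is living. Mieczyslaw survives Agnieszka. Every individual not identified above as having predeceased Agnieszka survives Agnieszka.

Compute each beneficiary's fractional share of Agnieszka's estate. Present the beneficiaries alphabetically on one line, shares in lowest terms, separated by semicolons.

Czeslaw 1/24; Franciszka 1/24; Grzegorz 1/24; Ireneusz 1/6; Jolanta 1/24; Ludmila 1/3; Mieczyslaw 1/3

Neither parent survives and there are no descendants, so the estate passes to Agnieszka's siblings and their issue per stirpes.
The estate is divided into 3 equal shares of 1/3 among Urszula, Oleg, Mieczyslaw.
Urszula predeceased; the 1/3 allotted to Urszula's branch passes to Urszula's issue by representation.
Pelagia's line is the sole branch at this level, so the full 1/3 passes to Pelagia's issue by representation.
Ludmila is the sole taker at this level and receives the full 1/3.
Oleg predeceased; the 1/3 allotted to Oleg's branch passes to Oleg's issue by representation.
The 1/3 is divided into 2 equal shares of 1/6 among Halina, Ireneusz.
Halina predeceased; the 1/6 allotted to Halina's branch passes to Halina's issue by representation.
The 1/6 is divided into 4 equal shares of 1/24 among Grzegorz, Franciszka, Czeslaw, Jolanta.
Grzegorz is living and takes 1/24.
Franciszka is living and takes 1/24.
Czeslaw is living and takes 1/24.
Jolanta is living and takes 1/24.
Ireneusz is living and takes 1/6.
Mieczyslaw is living and takes 1/3.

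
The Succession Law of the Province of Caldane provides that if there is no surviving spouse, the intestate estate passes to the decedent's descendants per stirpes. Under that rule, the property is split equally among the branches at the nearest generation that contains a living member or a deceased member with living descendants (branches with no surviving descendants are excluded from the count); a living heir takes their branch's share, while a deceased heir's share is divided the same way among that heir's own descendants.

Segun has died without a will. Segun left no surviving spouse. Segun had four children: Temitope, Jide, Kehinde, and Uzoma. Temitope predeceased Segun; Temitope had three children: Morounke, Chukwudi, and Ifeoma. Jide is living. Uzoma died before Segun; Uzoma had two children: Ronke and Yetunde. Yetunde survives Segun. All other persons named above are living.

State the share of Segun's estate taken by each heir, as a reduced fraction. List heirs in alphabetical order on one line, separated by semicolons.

There is no surviving spouse, so the entire estate passes to Segun's descendants per stirpes.
The estate is divided into 4 equal shares of 1/4 among Temitope, Jide, Kehinde, Uzoma.
Temitope predeceased; the 1/4 allotted to Temitope's branch passes to Temitope's issue by representation.
The 1/4 is divided into 3 equal shares of 1/12 among Morounke, Chukwudi, Ifeoma.
Morounke is living and takes 1/12.
Chukwudi is living and takes 1/12.
Ifeoma is living and takes 1/12.
Jide is living and takes 1/4.
Kehinde is living and takes 1/4.
Uzoma predeceased; the 1/4 allotted to Uzoma's branch passes to Uzoma's issue by representation.
The 1/4 is divided into 2 equal shares of 1/8 among Ronke, Yetunde.
Ronke is living and takes 1/8.
Yetunde is living and takes 1/8.

Chukwudi 1/12; Ifeoma 1/12; Jide 1/4; Kehinde 1/4; Morounke 1/12; Ronke 1/8; Yetunde 1/8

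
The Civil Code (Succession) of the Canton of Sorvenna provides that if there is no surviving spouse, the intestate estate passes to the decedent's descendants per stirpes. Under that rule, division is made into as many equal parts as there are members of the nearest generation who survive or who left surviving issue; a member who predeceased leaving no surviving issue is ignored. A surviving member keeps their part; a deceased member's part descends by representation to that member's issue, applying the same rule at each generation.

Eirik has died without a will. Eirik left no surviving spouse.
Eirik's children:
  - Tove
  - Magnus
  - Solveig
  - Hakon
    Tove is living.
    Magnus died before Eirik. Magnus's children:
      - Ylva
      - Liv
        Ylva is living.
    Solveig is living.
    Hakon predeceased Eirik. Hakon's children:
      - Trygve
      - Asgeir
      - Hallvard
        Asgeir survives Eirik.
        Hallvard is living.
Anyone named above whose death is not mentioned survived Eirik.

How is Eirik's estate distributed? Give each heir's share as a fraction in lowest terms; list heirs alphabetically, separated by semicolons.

There is no surviving spouse, so the entire estate passes to Eirik's descendants per stirpes.
The estate is divided into 4 equal shares of 1/4 among Tove, Magnus, Solveig, Hakon.
Tove is living and takes 1/4.
Magnus predeceased; the 1/4 allotted to Magnus's branch passes to Magnus's issue by representation.
The 1/4 is divided into 2 equal shares of 1/8 among Ylva, Liv.
Ylva is living and takes 1/8.
Liv is living and takes 1/8.
Solveig is living and takes 1/4.
Hakon predeceased; the 1/4 allotted to Hakon's branch passes to Hakon's issue by representation.
The 1/4 is divided into 3 equal shares of 1/12 among Trygve, Asgeir, Hallvard.
Trygve is living and takes 1/12.
Asgeir is living and takes 1/12.
Hallvard is living and takes 1/12.

Asgeir 1/12; Hallvard 1/12; Liv 1/8; Solveig 1/4; Tove 1/4; Trygve 1/12; Ylva 1/8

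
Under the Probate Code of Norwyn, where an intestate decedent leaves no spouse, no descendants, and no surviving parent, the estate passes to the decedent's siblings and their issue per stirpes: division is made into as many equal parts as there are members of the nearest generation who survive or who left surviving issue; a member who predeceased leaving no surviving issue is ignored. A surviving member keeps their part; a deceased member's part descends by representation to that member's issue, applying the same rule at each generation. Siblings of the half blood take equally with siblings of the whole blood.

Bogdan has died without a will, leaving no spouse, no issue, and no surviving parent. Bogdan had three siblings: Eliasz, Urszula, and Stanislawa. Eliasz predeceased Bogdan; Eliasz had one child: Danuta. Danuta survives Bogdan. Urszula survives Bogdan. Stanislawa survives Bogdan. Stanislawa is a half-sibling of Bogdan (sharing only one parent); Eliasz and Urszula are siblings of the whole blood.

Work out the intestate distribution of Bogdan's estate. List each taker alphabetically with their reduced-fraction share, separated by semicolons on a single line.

Danuta 1/3; Stanislawa 1/3; Urszula 1/3

No spouse, descendants, or parent survives, so the estate passes to Bogdan's siblings per stirpes.
Half-blood and whole-blood siblings take equally under the stated rule.
The estate is divided into 3 equal shares of 1/3 among Eliasz, Urszula, Stanislawa.
Eliasz predeceased; the 1/3 allotted to Eliasz's branch passes to Eliasz's issue by representation.
Danuta is the sole taker at this level and receives the full 1/3.
Urszula is living and takes 1/3.
Stanislawa is living and takes 1/3.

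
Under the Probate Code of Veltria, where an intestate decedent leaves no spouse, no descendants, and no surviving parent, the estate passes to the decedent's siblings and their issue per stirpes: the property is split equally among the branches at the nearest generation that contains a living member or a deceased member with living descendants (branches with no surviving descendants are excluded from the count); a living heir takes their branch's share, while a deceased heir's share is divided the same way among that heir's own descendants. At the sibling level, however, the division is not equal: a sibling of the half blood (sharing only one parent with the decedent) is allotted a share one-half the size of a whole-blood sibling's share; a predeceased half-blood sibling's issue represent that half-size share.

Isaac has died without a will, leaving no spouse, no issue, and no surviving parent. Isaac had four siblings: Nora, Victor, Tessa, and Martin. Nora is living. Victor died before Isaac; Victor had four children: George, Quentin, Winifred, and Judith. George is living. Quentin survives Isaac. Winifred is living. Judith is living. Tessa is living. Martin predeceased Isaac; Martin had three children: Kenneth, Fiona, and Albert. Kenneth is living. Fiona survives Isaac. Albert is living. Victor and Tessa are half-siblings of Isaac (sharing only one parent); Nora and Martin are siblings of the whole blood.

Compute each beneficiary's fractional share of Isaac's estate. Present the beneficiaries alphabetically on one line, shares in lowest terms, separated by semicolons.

Albert 1/9; Fiona 1/9; George 1/24; Judith 1/24; Kenneth 1/9; Nora 1/3; Quentin 1/24; Tessa 1/6; Winifred 1/24

No spouse, descendants, or parent survives, so the estate passes to Isaac's siblings per stirpes.
Half-blood siblings count for one-half the weight of whole-blood siblings at the initial division.
Dividing 1 in proportion to weights (total weight 3): Nora (weight 1) → 1/3; Victor (weight 1/2) → 1/6; Tessa (weight 1/2) → 1/6; Martin (weight 1) → 1/3.
Nora is living and takes 1/3.
Victor predeceased; the 1/6 allotted to Victor's branch passes to Victor's issue by representation.
The 1/6 is divided into 4 equal shares of 1/24 among George, Quentin, Winifred, Judith.
George is living and takes 1/24.
Quentin is living and takes 1/24.
Winifred is living and takes 1/24.
Judith is living and takes 1/24.
Tessa is living and takes 1/6.
Martin predeceased; the 1/3 allotted to Martin's branch passes to Martin's issue by representation.
The 1/3 is divided into 3 equal shares of 1/9 among Kenneth, Fiona, Albert.
Kenneth is living and takes 1/9.
Fiona is living and takes 1/9.
Albert is living and takes 1/9.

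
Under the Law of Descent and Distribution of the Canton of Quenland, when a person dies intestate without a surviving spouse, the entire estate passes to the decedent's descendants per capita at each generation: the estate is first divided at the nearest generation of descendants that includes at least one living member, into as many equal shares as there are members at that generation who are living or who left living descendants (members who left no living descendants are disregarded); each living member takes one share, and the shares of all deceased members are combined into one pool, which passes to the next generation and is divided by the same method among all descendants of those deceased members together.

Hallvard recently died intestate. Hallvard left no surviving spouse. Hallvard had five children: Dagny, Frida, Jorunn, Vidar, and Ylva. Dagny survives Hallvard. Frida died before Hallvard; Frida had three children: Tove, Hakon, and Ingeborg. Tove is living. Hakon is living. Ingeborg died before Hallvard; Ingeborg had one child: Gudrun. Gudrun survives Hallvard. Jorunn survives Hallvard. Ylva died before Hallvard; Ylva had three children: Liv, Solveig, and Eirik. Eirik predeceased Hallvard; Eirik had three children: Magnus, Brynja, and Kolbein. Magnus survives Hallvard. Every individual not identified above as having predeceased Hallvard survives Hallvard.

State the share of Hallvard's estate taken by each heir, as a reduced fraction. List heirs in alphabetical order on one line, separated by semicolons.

Brynja 1/30; Dagny 1/5; Gudrun 1/30; Hakon 1/15; Jorunn 1/5; Kolbein 1/30; Liv 1/15; Magnus 1/30; Solveig 1/15; Tove 1/15; Vidar 1/5

There is no surviving spouse, so the entire estate passes to Hallvard's descendants per capita at each generation.
At generation 1 (Dagny, Frida, Jorunn, Vidar, Ylva) there are 5 shares of (1)/5 = 1/5 each.
Living: Dagny, Jorunn, and Vidar — each takes 1/5.
Deceased: Frida and Ylva. Their combined 2/5 is pooled and carried to generation 2.
At generation 2 (Tove, Hakon, Ingeborg, Liv, Solveig, Eirik) there are 6 shares of (2/5)/6 = 1/15 each.
Living: Tove, Hakon, Liv, and Solveig — each takes 1/15.
Deceased: Ingeborg and Eirik. Their combined 2/15 is pooled and carried to generation 3.
At generation 3 (Gudrun, Magnus, Brynja, Kolbein) there are 4 shares of (2/15)/4 = 1/30 each.
Living: Gudrun, Magnus, Brynja, and Kolbein — each takes 1/30.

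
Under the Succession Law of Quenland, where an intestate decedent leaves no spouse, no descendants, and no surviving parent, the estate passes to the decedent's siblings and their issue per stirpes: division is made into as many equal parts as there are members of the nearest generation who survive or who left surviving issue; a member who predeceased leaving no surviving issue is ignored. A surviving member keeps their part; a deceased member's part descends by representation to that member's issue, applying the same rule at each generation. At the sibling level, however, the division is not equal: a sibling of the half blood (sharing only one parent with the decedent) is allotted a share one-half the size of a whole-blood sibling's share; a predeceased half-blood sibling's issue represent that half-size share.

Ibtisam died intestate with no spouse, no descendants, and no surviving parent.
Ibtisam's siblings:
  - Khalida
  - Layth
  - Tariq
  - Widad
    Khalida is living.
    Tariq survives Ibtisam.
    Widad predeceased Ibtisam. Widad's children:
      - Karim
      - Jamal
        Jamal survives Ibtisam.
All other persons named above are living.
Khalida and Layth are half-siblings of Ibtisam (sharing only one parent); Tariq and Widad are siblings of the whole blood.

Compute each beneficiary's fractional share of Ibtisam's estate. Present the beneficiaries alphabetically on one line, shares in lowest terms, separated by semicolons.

Jamal 1/6; Karim 1/6; Khalida 1/6; Layth 1/6; Tariq 1/3

No spouse, descendants, or parent survives, so the estate passes to Ibtisam's siblings per stirpes.
Half-blood siblings count for one-half the weight of whole-blood siblings at the initial division.
Dividing 1 in proportion to weights (total weight 3): Khalida (weight 1/2) → 1/6; Layth (weight 1/2) → 1/6; Tariq (weight 1) → 1/3; Widad (weight 1) → 1/3.
Khalida is living and takes 1/6.
Layth is living and takes 1/6.
Tariq is living and takes 1/3.
Widad predeceased; the 1/3 allotted to Widad's branch passes to Widad's issue by representation.
The 1/3 is divided into 2 equal shares of 1/6 among Karim, Jamal.
Karim is living and takes 1/6.
Jamal is living and takes 1/6.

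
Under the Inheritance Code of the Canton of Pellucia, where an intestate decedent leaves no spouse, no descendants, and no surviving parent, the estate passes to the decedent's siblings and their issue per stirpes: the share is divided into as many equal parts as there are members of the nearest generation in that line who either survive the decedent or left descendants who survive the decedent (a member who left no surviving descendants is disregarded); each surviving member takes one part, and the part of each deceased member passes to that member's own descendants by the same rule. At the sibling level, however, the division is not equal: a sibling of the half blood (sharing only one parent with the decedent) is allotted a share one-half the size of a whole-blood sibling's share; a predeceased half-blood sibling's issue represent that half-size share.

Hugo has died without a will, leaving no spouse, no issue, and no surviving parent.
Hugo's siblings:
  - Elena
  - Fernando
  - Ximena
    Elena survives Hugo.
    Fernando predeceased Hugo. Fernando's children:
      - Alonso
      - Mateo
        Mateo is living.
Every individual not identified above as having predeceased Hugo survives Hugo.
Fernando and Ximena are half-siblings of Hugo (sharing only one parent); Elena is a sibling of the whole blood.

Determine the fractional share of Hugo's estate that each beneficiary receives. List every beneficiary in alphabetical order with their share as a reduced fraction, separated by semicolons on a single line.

No spouse, descendants, or parent survives, so the estate passes to Hugo's siblings per stirpes.
Half-blood siblings count for one-half the weight of whole-blood siblings at the initial division.
Dividing 1 in proportion to weights (total weight 2): Elena (weight 1) → 1/2; Fernando (weight 1/2) → 1/4; Ximena (weight 1/2) → 1/4.
Elena is living and takes 1/2.
Fernando predeceased; the 1/4 allotted to Fernando's branch passes to Fernando's issue by representation.
The 1/4 is divided into 2 equal shares of 1/8 among Alonso, Mateo.
Alonso is living and takes 1/8.
Mateo is living and takes 1/8.
Ximena is living and takes 1/4.

Alonso 1/8; Elena 1/2; Mateo 1/8; Ximena 1/4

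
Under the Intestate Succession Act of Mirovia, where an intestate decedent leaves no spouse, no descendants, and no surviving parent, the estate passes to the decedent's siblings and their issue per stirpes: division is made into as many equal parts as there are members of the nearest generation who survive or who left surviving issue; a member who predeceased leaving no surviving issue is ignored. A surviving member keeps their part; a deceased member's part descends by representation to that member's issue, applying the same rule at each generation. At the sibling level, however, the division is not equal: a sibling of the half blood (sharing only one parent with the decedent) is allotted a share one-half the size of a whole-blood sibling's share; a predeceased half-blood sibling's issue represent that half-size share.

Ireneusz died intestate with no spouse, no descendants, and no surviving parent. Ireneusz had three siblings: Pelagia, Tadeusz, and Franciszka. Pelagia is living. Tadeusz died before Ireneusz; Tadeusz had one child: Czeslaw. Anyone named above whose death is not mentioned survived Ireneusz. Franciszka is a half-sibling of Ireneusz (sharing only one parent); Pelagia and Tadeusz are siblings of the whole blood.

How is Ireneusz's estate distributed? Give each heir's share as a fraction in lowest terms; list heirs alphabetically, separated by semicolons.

No spouse, descendants, or parent survives, so the estate passes to Ireneusz's siblings per stirpes.
Half-blood siblings count for one-half the weight of whole-blood siblings at the initial division.
Dividing 1 in proportion to weights (total weight 5/2): Pelagia (weight 1) → 2/5; Tadeusz (weight 1) → 2/5; Franciszka (weight 1/2) → 1/5.
Pelagia is living and takes 2/5.
Tadeusz predeceased; the 2/5 allotted to Tadeusz's branch passes to Tadeusz's issue by representation.
Czeslaw is the sole taker at this level and receives the full 2/5.
Franciszka is living and takes 1/5.

Czeslaw 2/5; Franciszka 1/5; Pelagia 2/5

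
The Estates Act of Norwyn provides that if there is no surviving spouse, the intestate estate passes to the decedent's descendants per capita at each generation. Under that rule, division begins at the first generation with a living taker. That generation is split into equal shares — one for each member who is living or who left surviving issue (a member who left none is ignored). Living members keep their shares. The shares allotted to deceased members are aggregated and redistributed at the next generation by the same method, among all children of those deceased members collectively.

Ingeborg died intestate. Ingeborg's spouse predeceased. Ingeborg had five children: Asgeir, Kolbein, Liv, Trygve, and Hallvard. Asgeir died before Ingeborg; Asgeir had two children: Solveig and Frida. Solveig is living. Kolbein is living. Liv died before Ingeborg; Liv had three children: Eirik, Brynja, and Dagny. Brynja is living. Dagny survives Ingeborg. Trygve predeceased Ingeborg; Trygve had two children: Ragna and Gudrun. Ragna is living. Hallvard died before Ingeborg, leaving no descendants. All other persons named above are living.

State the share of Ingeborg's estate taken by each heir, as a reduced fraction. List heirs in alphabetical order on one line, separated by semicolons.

Brynja 3/28; Dagny 3/28; Eirik 3/28; Frida 3/28; Gudrun 3/28; Kolbein 1/4; Ragna 3/28; Solveig 3/28

There is no surviving spouse, so the entire estate passes to Ingeborg's descendants per capita at each generation.
At generation 1 (Asgeir, Kolbein, Liv, Trygve) there are 4 shares of (1)/4 = 1/4 each.
Living: Kolbein — each takes 1/4.
Deceased: Asgeir, Liv, and Trygve. Their combined 3/4 is pooled and carried to generation 2.
At generation 2 (Solveig, Frida, Eirik, Brynja, Dagny, Ragna, Gudrun) there are 7 shares of (3/4)/7 = 3/28 each.
Living: Solveig, Frida, Eirik, Brynja, Dagny, Ragna, and Gudrun — each takes 3/28.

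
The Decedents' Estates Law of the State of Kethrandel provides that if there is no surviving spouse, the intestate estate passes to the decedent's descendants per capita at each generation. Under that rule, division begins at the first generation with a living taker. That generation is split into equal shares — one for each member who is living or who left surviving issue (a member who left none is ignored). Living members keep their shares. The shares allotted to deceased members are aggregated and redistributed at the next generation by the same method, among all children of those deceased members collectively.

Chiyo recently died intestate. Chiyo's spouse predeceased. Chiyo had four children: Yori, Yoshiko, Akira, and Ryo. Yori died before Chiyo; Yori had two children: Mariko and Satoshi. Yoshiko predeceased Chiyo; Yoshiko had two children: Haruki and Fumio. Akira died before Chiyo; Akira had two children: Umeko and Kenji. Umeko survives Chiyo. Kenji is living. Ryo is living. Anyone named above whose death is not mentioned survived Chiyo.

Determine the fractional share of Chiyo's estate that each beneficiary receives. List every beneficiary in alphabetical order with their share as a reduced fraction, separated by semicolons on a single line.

There is no surviving spouse, so the entire estate passes to Chiyo's descendants per capita at each generation.
At generation 1 (Yori, Yoshiko, Akira, Ryo) there are 4 shares of (1)/4 = 1/4 each.
Living: Ryo — each takes 1/4.
Deceased: Yori, Yoshiko, and Akira. Their combined 3/4 is pooled and carried to generation 2.
At generation 2 (Mariko, Satoshi, Haruki, Fumio, Umeko, Kenji) there are 6 shares of (3/4)/6 = 1/8 each.
Living: Mariko, Satoshi, Haruki, Fumio, Umeko, and Kenji — each takes 1/8.

Fumio 1/8; Haruki 1/8; Kenji 1/8; Mariko 1/8; Ryo 1/4; Satoshi 1/8; Umeko 1/8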